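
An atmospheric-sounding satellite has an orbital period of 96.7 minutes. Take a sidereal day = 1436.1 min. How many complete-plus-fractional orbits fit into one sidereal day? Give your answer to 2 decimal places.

14.85

T = 96.7 min = 5802.0 s.
Orbits per sidereal day = 86166 / 5802.0 = 14.851.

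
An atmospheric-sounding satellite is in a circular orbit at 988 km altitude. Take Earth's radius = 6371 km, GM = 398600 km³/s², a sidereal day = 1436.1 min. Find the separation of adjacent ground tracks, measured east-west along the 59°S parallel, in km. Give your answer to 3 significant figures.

1500 km

Semi-major axis a = 6371 + 988 = 7359 km. Period T = 2π√(a³/μ) = 2π√(7359³/398600) = 6282.6 s = 104.71 min.
Node shift per orbit = (6282.6/86166) × 360° = 26.25°.
Equatorial spacing = 26.25 × 111.2 km/° = 2919 km.
At 59° latitude, spacing = 2919 × cos(59°) = 1503 km.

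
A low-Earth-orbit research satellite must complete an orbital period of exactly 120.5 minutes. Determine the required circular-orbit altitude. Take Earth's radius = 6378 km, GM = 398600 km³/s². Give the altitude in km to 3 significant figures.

1700 km

T = 120.5 min = 7230.0 s.
From T = 2π√(a³/μ): a = (μ T²/4π²)^(1/3) = (398600 × 7230.0² / 4π²)^(1/3) = 8081 km.
Altitude h = a − R = 8081 − 6378 = 1703 km.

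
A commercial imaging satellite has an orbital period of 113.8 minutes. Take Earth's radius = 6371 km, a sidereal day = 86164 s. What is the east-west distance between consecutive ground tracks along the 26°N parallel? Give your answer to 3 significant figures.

2850 km

T = 113.8 min = 6828.0 s.
Node shift per orbit = (6828.0/86164) × 360° = 28.53°.
Equatorial spacing = 28.53 × 111.2 km/° = 3172 km.
At 26° latitude, spacing = 3172 × cos(26°) = 2851 km.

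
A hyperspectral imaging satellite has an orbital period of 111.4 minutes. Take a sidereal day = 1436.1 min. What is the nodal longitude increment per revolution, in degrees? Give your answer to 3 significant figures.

T = 111.4 min = 6684.0 s.
During one orbit Earth rotates (6684.0 / 86166) × 360° = 27.93°.

27.9°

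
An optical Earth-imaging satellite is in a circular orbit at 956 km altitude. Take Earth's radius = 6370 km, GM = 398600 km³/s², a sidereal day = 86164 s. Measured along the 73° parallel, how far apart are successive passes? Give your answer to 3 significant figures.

848 km

Semi-major axis a = 6370 + 956 = 7326 km. Period T = 2π√(a³/μ) = 2π√(7326³/398600) = 6240.4 s = 104.01 min.
Node shift per orbit = (6240.4/86164) × 360° = 26.07°.
Equatorial spacing = 26.07 × 111.2 km/° = 2899 km.
At 73° latitude, spacing = 2899 × cos(73°) = 848 km.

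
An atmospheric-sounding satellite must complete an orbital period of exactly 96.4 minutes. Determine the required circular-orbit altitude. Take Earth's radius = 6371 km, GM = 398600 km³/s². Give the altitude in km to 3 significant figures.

T = 96.4 min = 5784.0 s.
From T = 2π√(a³/μ): a = (μ T²/4π²)^(1/3) = (398600 × 5784.0² / 4π²)^(1/3) = 6964 km.
Altitude h = a − R = 6964 − 6371 = 593 km.

593 km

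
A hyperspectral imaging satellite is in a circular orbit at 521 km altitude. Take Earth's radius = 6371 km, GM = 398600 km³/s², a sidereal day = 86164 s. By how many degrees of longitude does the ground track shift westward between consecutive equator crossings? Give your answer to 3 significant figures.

23.8°

Semi-major axis a = 6371 + 521 = 6892 km. Period T = 2π√(a³/μ) = 2π√(6892³/398600) = 5694.2 s = 94.90 min.
During one orbit Earth rotates (5694.2 / 86164) × 360° = 23.79°.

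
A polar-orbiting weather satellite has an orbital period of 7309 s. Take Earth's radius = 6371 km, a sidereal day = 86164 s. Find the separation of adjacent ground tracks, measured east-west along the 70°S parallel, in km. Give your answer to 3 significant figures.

Node shift per orbit = (7309.0/86164) × 360° = 30.54°.
Equatorial spacing = 30.54 × 111.2 km/° = 3396 km.
At 70° latitude, spacing = 3396 × cos(70°) = 1161 km.

1160 km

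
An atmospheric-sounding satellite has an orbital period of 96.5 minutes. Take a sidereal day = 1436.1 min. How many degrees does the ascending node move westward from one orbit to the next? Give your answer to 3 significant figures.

T = 96.5 min = 5790.0 s.
During one orbit Earth rotates (5790.0 / 86166) × 360° = 24.19°.

24.2°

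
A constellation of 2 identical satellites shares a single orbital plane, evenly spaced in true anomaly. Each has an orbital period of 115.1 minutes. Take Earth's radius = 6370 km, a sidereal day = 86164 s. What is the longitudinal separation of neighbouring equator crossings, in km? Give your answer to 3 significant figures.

1600 km

T = 115.1 min = 6906.0 s.
Single-satellite node shift = (6906.0/86164) × 360° = 28.85°.
With 2 satellites evenly phased, successive equator crossings are 28.85/2 = 14.427° apart.
That is 14.427 × 111.2 = 1604 km at the equator.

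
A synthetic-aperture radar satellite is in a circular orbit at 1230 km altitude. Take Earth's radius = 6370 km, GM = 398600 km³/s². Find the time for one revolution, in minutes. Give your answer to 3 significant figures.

Semi-major axis a = 6370 + 1230 = 7600 km. Period T = 2π√(a³/μ) = 2π√(7600³/398600) = 6593.7 s = 109.90 min.

110 min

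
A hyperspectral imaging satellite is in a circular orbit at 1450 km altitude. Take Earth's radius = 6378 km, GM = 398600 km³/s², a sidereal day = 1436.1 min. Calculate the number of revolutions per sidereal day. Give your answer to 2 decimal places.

12.50

Semi-major axis a = 6378 + 1450 = 7828 km. Period T = 2π√(a³/μ) = 2π√(7828³/398600) = 6892.7 s = 114.88 min.
Orbits per sidereal day = 86166 / 6892.7 = 12.501.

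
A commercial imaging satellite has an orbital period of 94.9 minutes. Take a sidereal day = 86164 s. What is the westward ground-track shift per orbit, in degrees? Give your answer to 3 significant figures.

T = 94.9 min = 5694.0 s.
During one orbit Earth rotates (5694.0 / 86164) × 360° = 23.79°.

23.8°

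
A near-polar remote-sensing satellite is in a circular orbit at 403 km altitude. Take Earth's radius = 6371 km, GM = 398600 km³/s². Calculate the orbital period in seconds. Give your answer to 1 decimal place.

Semi-major axis a = 6371 + 403 = 6774 km. Period T = 2π√(a³/μ) = 2π√(6774³/398600) = 5548.5 s = 92.48 min.

5548.5 seconds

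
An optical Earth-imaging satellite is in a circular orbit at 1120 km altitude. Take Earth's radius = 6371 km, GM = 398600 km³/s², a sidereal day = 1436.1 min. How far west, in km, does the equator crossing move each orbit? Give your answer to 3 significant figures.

Semi-major axis a = 6371 + 1120 = 7491 km. Period T = 2π√(a³/μ) = 2π√(7491³/398600) = 6452.4 s = 107.54 min.
During one orbit Earth rotates (6452.4 / 86166) × 360° = 26.96°.
At the equator that is 26.96° × (2π·6371/360) km/° = 26.96 × 111.2 = 2998 km.

3000 km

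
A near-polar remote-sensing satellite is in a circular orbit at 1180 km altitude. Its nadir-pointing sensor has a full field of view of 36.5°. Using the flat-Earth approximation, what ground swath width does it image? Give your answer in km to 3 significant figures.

778 km

Half-angle = 36.5°/2 = 18.25°.
Swath width ≈ 2h·tan(θ/2) = 2 × 1180 × tan(18.25°) = 778.2 km.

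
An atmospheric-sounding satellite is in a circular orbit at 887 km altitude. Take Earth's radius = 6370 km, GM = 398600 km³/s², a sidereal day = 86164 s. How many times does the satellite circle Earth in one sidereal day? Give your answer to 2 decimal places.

14.00

Semi-major axis a = 6370 + 887 = 7257 km. Period T = 2π√(a³/μ) = 2π√(7257³/398600) = 6152.4 s = 102.54 min.
Orbits per sidereal day = 86164 / 6152.4 = 14.005.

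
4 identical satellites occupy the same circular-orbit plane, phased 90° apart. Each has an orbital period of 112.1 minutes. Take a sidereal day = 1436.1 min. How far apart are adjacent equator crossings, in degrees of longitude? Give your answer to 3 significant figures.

7.03°

T = 112.1 min = 6726.0 s.
Single-satellite node shift = (6726.0/86166) × 360° = 28.10°.
With 4 satellites evenly phased, successive equator crossings are 28.10/4 = 7.025° apart.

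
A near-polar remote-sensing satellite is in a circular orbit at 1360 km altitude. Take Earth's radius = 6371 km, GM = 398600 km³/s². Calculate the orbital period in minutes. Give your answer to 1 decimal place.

Semi-major axis a = 6371 + 1360 = 7731 km. Period T = 2π√(a³/μ) = 2π√(7731³/398600) = 6765.0 s = 112.75 min.

112.7 min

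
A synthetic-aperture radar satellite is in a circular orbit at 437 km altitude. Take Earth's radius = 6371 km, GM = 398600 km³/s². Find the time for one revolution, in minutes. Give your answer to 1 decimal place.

Semi-major axis a = 6371 + 437 = 6808 km. Period T = 2π√(a³/μ) = 2π√(6808³/398600) = 5590.4 s = 93.17 min.

93.2 min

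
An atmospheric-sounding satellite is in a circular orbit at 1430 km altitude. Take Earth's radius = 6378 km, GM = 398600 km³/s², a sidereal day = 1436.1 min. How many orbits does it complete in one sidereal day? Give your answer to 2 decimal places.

12.55

Semi-major axis a = 6378 + 1430 = 7808 km. Period T = 2π√(a³/μ) = 2π√(7808³/398600) = 6866.3 s = 114.44 min.
Orbits per sidereal day = 86166 / 6866.3 = 12.549.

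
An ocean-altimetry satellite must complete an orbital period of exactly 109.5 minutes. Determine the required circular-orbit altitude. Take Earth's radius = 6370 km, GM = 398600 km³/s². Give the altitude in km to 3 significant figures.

T = 109.5 min = 6570.0 s.
From T = 2π√(a³/μ): a = (μ T²/4π²)^(1/3) = (398600 × 6570.0² / 4π²)^(1/3) = 7582 km.
Altitude h = a − R = 7582 − 6370 = 1212 km.

1210 km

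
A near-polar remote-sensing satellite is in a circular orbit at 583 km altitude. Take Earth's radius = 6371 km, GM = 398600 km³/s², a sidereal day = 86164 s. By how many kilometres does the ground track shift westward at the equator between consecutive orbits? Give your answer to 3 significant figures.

2680 km

Semi-major axis a = 6371 + 583 = 6954 km. Period T = 2π√(a³/μ) = 2π√(6954³/398600) = 5771.2 s = 96.19 min.
During one orbit Earth rotates (5771.2 / 86164) × 360° = 24.11°.
At the equator that is 24.11° × (2π·6371/360) km/° = 24.11 × 111.2 = 2681 km.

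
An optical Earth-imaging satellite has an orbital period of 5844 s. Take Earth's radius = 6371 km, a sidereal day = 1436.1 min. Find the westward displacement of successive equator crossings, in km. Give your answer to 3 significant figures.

During one orbit Earth rotates (5844.0 / 86166) × 360° = 24.42°.
At the equator that is 24.42° × (2π·6371/360) km/° = 24.42 × 111.2 = 2715 km.

2710 km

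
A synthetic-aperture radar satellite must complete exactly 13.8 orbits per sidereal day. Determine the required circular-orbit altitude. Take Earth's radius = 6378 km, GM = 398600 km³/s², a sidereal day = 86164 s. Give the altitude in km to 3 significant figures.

951 km

Required period T = 86164 / 13.8 = 6243.8 s.
From T = 2π√(a³/μ): a = (μ T²/4π²)^(1/3) = (398600 × 6243.8² / 4π²)^(1/3) = 7329 km.
Altitude h = a − R = 7329 − 6378 = 951 km.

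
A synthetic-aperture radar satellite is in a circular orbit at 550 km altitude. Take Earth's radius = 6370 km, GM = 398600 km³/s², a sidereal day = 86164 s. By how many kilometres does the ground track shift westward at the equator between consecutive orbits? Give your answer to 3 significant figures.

2660 km

Semi-major axis a = 6370 + 550 = 6920 km. Period T = 2π√(a³/μ) = 2π√(6920³/398600) = 5728.9 s = 95.48 min.
During one orbit Earth rotates (5728.9 / 86164) × 360° = 23.94°.
At the equator that is 23.94° × (2π·6370/360) km/° = 23.94 × 111.2 = 2661 km.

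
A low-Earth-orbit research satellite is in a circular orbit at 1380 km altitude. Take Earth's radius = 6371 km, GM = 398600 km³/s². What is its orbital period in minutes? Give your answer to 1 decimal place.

113.2 min

Semi-major axis a = 6371 + 1380 = 7751 km. Period T = 2π√(a³/μ) = 2π√(7751³/398600) = 6791.2 s = 113.19 min.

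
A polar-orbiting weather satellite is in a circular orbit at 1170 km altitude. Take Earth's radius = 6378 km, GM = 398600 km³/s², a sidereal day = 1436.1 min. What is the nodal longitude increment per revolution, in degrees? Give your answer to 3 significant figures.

27.3°

Semi-major axis a = 6378 + 1170 = 7548 km. Period T = 2π√(a³/μ) = 2π√(7548³/398600) = 6526.2 s = 108.77 min.
During one orbit Earth rotates (6526.2 / 86166) × 360° = 27.27°.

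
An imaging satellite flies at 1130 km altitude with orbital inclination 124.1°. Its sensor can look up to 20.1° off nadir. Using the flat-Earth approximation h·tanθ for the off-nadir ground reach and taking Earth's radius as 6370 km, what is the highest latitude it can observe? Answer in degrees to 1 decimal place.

Retrograde orbit: the ground track reaches ±(180° − i) = ±(180 − 124.1) = ±55.9°.
Sensor half-swath on the ground ≈ 1130·tan(20.1°) = 414 km = 3.72° of latitude.
Maximum observable latitude ≈ 55.9 + 3.72 = 59.6°.

59.6°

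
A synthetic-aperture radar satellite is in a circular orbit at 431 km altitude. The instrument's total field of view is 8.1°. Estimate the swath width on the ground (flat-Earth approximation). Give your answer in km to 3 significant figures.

61.0 km

Half-angle = 8.1°/2 = 4.05°.
Swath width ≈ 2h·tan(θ/2) = 2 × 431 × tan(4.05°) = 61.0 km.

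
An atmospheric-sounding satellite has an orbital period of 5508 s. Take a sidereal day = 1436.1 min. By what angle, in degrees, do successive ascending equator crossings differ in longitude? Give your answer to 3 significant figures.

During one orbit Earth rotates (5508.0 / 86166) × 360° = 23.01°.

23.0°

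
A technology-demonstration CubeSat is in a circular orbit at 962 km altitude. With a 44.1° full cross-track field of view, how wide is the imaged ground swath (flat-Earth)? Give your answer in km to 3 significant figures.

Half-angle = 44.1°/2 = 22.05°.
Swath width ≈ 2h·tan(θ/2) = 2 × 962 × tan(22.05°) = 779.3 km.

779 km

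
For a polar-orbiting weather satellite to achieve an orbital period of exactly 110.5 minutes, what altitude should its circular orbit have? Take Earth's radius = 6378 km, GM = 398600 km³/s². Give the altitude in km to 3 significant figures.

1250 km

T = 110.5 min = 6630.0 s.
From T = 2π√(a³/μ): a = (μ T²/4π²)^(1/3) = (398600 × 6630.0² / 4π²)^(1/3) = 7628 km.
Altitude h = a − R = 7628 − 6378 = 1250 km.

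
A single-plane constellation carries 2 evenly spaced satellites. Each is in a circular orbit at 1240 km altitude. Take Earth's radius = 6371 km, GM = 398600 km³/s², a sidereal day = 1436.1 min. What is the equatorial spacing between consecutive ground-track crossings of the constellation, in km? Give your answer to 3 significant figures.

Semi-major axis a = 6371 + 1240 = 7611 km. Period T = 2π√(a³/μ) = 2π√(7611³/398600) = 6608.1 s = 110.13 min.
Single-satellite node shift = (6608.1/86166) × 360° = 27.61°.
With 2 satellites evenly phased, successive equator crossings are 27.61/2 = 13.804° apart.
That is 13.804 × 111.2 = 1535 km at the equator.

1530 km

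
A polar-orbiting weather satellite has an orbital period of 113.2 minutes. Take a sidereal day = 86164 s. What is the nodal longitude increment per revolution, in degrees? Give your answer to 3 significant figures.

28.4°

T = 113.2 min = 6792.0 s.
During one orbit Earth rotates (6792.0 / 86164) × 360° = 28.38°.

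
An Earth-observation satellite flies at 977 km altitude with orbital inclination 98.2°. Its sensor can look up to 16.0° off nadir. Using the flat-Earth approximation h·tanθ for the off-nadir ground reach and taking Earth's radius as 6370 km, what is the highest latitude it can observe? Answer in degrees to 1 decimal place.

84.3°

Retrograde orbit: the ground track reaches ±(180° − i) = ±(180 − 98.2) = ±81.8°.
Sensor half-swath on the ground ≈ 977·tan(16.0°) = 280 km = 2.52° of latitude.
Maximum observable latitude ≈ 81.8 + 2.52 = 84.3°.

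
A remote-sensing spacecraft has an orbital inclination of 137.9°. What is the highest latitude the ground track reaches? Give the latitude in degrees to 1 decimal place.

42.1°

Retrograde orbit: the ground track reaches ±(180° − i) = ±(180 − 137.9) = ±42.1°.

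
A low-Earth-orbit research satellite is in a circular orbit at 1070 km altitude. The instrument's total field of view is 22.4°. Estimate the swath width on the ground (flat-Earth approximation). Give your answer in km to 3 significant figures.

424 km

Half-angle = 22.4°/2 = 11.2°.
Swath width ≈ 2h·tan(θ/2) = 2 × 1070 × tan(11.2°) = 423.7 km.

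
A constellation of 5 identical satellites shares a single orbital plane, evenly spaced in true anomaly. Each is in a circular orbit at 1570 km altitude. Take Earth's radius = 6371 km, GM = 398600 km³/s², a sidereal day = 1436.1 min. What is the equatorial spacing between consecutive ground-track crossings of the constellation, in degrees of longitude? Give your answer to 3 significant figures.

5.88°

Semi-major axis a = 6371 + 1570 = 7941 km. Period T = 2π√(a³/μ) = 2π√(7941³/398600) = 7042.5 s = 117.37 min.
Single-satellite node shift = (7042.5/86166) × 360° = 29.42°.
With 5 satellites evenly phased, successive equator crossings are 29.42/5 = 5.885° apart.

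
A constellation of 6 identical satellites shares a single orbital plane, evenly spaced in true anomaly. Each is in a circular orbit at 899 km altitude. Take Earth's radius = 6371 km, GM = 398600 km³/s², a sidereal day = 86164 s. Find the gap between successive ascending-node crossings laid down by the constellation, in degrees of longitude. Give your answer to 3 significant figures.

4.30°

Semi-major axis a = 6371 + 899 = 7270 km. Period T = 2π√(a³/μ) = 2π√(7270³/398600) = 6169.0 s = 102.82 min.
Single-satellite node shift = (6169.0/86164) × 360° = 25.77°.
With 6 satellites evenly phased, successive equator crossings are 25.77/6 = 4.296° apart.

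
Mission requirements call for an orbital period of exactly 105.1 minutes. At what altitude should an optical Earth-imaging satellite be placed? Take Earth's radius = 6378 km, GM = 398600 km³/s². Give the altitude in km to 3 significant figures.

T = 105.1 min = 6306.0 s.
From T = 2π√(a³/μ): a = (μ T²/4π²)^(1/3) = (398600 × 6306.0² / 4π²)^(1/3) = 7377 km.
Altitude h = a − R = 7377 − 6378 = 999 km.

999 km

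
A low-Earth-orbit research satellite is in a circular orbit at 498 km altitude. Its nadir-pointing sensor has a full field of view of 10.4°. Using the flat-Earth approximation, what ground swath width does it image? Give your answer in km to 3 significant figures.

90.6 km

Half-angle = 10.4°/2 = 5.2°.
Swath width ≈ 2h·tan(θ/2) = 2 × 498 × tan(5.2°) = 90.6 km.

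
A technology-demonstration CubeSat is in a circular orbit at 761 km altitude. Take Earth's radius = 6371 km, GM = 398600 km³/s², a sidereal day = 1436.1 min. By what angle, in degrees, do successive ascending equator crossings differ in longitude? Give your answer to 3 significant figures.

Semi-major axis a = 6371 + 761 = 7132 km. Period T = 2π√(a³/μ) = 2π√(7132³/398600) = 5994.2 s = 99.90 min.
During one orbit Earth rotates (5994.2 / 86166) × 360° = 25.04°.

25.0°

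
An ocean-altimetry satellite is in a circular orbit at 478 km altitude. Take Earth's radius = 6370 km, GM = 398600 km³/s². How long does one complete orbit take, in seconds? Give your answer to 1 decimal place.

5639.7 seconds

Semi-major axis a = 6370 + 478 = 6848 km. Period T = 2π√(a³/μ) = 2π√(6848³/398600) = 5639.7 s = 94.00 min.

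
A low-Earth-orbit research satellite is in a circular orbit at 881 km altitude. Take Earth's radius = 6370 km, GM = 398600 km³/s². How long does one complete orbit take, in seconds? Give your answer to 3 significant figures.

6140 seconds

Semi-major axis a = 6370 + 881 = 7251 km. Period T = 2π√(a³/μ) = 2π√(7251³/398600) = 6144.8 s = 102.41 min.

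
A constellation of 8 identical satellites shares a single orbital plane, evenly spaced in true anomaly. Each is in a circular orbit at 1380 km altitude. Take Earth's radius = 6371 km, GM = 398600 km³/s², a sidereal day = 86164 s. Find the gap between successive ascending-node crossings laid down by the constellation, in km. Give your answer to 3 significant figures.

394 km

Semi-major axis a = 6371 + 1380 = 7751 km. Period T = 2π√(a³/μ) = 2π√(7751³/398600) = 6791.2 s = 113.19 min.
Single-satellite node shift = (6791.2/86164) × 360° = 28.37°.
With 8 satellites evenly phased, successive equator crossings are 28.37/8 = 3.547° apart.
That is 3.547 × 111.2 = 394 km at the equator.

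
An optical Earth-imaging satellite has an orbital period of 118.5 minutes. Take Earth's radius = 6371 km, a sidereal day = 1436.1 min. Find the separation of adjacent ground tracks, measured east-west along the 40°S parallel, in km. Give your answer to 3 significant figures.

T = 118.5 min = 7110.0 s.
Node shift per orbit = (7110.0/86166) × 360° = 29.71°.
Equatorial spacing = 29.71 × 111.2 km/° = 3303 km.
At 40° latitude, spacing = 3303 × cos(40°) = 2530 km.

2530 km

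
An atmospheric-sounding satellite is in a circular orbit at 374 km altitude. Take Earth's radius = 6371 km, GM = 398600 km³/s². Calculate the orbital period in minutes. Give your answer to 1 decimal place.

Semi-major axis a = 6371 + 374 = 6745 km. Period T = 2π√(a³/μ) = 2π√(6745³/398600) = 5513.0 s = 91.88 min.

91.9 min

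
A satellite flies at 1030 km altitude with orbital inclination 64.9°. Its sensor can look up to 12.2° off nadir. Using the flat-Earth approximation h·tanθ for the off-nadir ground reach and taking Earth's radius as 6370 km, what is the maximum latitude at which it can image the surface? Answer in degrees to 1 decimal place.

For a prograde orbit the ground track reaches latitude ±i = ±64.9°.
Sensor half-swath on the ground ≈ 1030·tan(12.2°) = 223 km = 2.00° of latitude.
Maximum observable latitude ≈ 64.9 + 2.00 = 66.9°.

66.9°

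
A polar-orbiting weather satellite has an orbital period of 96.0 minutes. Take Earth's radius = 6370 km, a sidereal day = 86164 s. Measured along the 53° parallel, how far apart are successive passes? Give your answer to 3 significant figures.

1610 km

T = 96.0 min = 5760.0 s.
Node shift per orbit = (5760.0/86164) × 360° = 24.07°.
Equatorial spacing = 24.07 × 111.2 km/° = 2676 km.
At 53° latitude, spacing = 2676 × cos(53°) = 1610 km.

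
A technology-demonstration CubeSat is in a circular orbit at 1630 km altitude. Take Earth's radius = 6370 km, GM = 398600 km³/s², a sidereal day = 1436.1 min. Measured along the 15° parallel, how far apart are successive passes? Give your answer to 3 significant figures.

Semi-major axis a = 6370 + 1630 = 8000 km. Period T = 2π√(a³/μ) = 2π√(8000³/398600) = 7121.1 s = 118.68 min.
Node shift per orbit = (7121.1/86166) × 360° = 29.75°.
Equatorial spacing = 29.75 × 111.2 km/° = 3308 km.
At 15° latitude, spacing = 3308 × cos(15°) = 3195 km.

3200 km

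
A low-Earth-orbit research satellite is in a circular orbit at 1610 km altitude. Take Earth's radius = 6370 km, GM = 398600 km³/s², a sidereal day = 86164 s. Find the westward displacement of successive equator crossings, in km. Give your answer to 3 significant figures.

Semi-major axis a = 6370 + 1610 = 7980 km. Period T = 2π√(a³/μ) = 2π√(7980³/398600) = 7094.4 s = 118.24 min.
During one orbit Earth rotates (7094.4 / 86164) × 360° = 29.64°.
At the equator that is 29.64° × (2π·6370/360) km/° = 29.64 × 111.2 = 3295 km.

3300 km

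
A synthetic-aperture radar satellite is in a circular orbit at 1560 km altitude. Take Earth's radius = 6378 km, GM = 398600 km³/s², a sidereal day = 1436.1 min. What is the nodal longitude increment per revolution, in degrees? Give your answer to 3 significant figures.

29.4°

Semi-major axis a = 6378 + 1560 = 7938 km. Period T = 2π√(a³/μ) = 2π√(7938³/398600) = 7038.5 s = 117.31 min.
During one orbit Earth rotates (7038.5 / 86166) × 360° = 29.41°.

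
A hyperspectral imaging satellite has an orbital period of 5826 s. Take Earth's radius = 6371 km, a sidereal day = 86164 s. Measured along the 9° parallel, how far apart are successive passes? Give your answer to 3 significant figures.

2670 km

Node shift per orbit = (5826.0/86164) × 360° = 24.34°.
Equatorial spacing = 24.34 × 111.2 km/° = 2707 km.
At 9° latitude, spacing = 2707 × cos(9°) = 2673 km.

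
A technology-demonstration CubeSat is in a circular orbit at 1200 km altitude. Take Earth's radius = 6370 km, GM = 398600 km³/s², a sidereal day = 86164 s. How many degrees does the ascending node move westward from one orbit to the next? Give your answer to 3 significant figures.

Semi-major axis a = 6370 + 1200 = 7570 km. Period T = 2π√(a³/μ) = 2π√(7570³/398600) = 6554.7 s = 109.25 min.
During one orbit Earth rotates (6554.7 / 86164) × 360° = 27.39°.

27.4°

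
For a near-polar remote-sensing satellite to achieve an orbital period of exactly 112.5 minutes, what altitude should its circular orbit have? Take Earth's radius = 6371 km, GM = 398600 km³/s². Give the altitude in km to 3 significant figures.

T = 112.5 min = 6750.0 s.
From T = 2π√(a³/μ): a = (μ T²/4π²)^(1/3) = (398600 × 6750.0² / 4π²)^(1/3) = 7720 km.
Altitude h = a − R = 7720 − 6371 = 1349 km.

1350 km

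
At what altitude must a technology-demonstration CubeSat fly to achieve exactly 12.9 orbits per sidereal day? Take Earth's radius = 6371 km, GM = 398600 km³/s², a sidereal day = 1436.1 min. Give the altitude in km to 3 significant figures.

Required period T = 86166 / 12.9 = 6679.5 s.
From T = 2π√(a³/μ): a = (μ T²/4π²)^(1/3) = (398600 × 6679.5² / 4π²)^(1/3) = 7666 km.
Altitude h = a − R = 7666 − 6371 = 1295 km.

1290 km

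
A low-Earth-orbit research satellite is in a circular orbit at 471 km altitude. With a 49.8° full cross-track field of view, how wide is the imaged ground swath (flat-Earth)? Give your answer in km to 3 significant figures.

437 km

Half-angle = 49.8°/2 = 24.9°.
Swath width ≈ 2h·tan(θ/2) = 2 × 471 × tan(24.9°) = 437.3 km.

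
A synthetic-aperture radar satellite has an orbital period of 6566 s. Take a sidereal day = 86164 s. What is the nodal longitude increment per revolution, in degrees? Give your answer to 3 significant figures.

27.4°

During one orbit Earth rotates (6566.0 / 86164) × 360° = 27.43°.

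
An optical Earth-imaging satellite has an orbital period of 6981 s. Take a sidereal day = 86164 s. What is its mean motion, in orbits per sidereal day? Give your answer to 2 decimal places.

Orbits per sidereal day = 86164 / 6981.0 = 12.343.

12.34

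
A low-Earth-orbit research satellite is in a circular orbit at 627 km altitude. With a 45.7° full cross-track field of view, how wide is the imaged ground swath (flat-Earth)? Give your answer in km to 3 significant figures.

528 km

Half-angle = 45.7°/2 = 22.85°.
Swath width ≈ 2h·tan(θ/2) = 2 × 627 × tan(22.85°) = 528.4 km.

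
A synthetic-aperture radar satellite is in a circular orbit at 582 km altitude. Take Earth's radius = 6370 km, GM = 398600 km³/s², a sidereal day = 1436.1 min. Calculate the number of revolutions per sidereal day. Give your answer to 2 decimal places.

Semi-major axis a = 6370 + 582 = 6952 km. Period T = 2π√(a³/μ) = 2π√(6952³/398600) = 5768.7 s = 96.14 min.
Orbits per sidereal day = 86166 / 5768.7 = 14.937.

14.94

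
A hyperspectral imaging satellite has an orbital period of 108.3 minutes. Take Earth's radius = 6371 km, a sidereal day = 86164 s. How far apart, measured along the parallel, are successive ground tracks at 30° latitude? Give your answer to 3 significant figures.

T = 108.3 min = 6498.0 s.
Node shift per orbit = (6498.0/86164) × 360° = 27.15°.
Equatorial spacing = 27.15 × 111.2 km/° = 3019 km.
At 30° latitude, spacing = 3019 × cos(30°) = 2614 km.

2610 km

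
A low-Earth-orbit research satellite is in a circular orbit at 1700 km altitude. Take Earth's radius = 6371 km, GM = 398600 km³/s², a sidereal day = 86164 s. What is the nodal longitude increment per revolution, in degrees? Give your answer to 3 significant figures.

30.1°

Semi-major axis a = 6371 + 1700 = 8071 km. Period T = 2π√(a³/μ) = 2π√(8071³/398600) = 7216.1 s = 120.27 min.
During one orbit Earth rotates (7216.1 / 86164) × 360° = 30.15°.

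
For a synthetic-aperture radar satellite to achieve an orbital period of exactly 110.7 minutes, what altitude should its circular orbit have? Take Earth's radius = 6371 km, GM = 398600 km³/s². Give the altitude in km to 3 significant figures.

T = 110.7 min = 6642.0 s.
From T = 2π√(a³/μ): a = (μ T²/4π²)^(1/3) = (398600 × 6642.0² / 4π²)^(1/3) = 7637 km.
Altitude h = a − R = 7637 − 6371 = 1266 km.

1270 km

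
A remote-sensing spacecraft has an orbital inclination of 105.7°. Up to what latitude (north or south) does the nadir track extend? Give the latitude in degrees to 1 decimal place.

Retrograde orbit: the ground track reaches ±(180° − i) = ±(180 − 105.7) = ±74.3°.

74.3°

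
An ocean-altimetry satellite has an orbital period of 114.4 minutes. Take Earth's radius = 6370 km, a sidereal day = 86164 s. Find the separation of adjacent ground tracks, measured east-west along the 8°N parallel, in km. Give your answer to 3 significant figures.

T = 114.4 min = 6864.0 s.
Node shift per orbit = (6864.0/86164) × 360° = 28.68°.
Equatorial spacing = 28.68 × 111.2 km/° = 3188 km.
At 8° latitude, spacing = 3188 × cos(8°) = 3157 km.

3160 km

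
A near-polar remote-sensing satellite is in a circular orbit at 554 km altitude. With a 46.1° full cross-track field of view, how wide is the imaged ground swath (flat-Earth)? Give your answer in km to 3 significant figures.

471 km

Half-angle = 46.1°/2 = 23.05°.
Swath width ≈ 2h·tan(θ/2) = 2 × 554 × tan(23.05°) = 471.5 km.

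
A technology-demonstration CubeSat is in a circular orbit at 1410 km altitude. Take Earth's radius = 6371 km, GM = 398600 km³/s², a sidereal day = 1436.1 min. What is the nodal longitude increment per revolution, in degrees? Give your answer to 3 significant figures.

Semi-major axis a = 6371 + 1410 = 7781 km. Period T = 2π√(a³/μ) = 2π√(7781³/398600) = 6830.7 s = 113.84 min.
During one orbit Earth rotates (6830.7 / 86166) × 360° = 28.54°.

28.5°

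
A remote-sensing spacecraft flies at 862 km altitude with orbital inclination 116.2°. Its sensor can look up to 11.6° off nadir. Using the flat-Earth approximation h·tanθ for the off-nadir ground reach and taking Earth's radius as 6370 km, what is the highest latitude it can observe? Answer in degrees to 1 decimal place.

65.4°

Retrograde orbit: the ground track reaches ±(180° − i) = ±(180 − 116.2) = ±63.8°.
Sensor half-swath on the ground ≈ 862·tan(11.6°) = 177 km = 1.59° of latitude.
Maximum observable latitude ≈ 63.8 + 1.59 = 65.4°.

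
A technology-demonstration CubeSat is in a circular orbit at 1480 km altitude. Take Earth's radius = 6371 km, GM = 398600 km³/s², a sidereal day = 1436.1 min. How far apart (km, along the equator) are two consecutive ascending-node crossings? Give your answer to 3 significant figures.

Semi-major axis a = 6371 + 1480 = 7851 km. Period T = 2π√(a³/μ) = 2π√(7851³/398600) = 6923.1 s = 115.38 min.
During one orbit Earth rotates (6923.1 / 86166) × 360° = 28.92°.
At the equator that is 28.92° × (2π·6371/360) km/° = 28.92 × 111.2 = 3216 km.

3220 km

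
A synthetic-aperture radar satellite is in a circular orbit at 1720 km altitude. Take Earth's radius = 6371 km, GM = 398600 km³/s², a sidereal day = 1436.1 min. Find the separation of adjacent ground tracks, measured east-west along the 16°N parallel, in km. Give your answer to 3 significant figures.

Semi-major axis a = 6371 + 1720 = 8091 km. Period T = 2π√(a³/μ) = 2π√(8091³/398600) = 7242.9 s = 120.72 min.
Node shift per orbit = (7242.9/86166) × 360° = 30.26°.
Equatorial spacing = 30.26 × 111.2 km/° = 3365 km.
At 16° latitude, spacing = 3365 × cos(16°) = 3235 km.

3230 km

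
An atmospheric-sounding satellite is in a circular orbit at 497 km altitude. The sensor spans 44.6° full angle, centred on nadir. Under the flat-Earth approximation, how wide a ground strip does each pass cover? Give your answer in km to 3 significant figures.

408 km

Half-angle = 44.6°/2 = 22.3°.
Swath width ≈ 2h·tan(θ/2) = 2 × 497 × tan(22.3°) = 407.7 km.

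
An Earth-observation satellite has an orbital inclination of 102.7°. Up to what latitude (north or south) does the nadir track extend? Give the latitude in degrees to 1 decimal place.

77.3°

Retrograde orbit: the ground track reaches ±(180° − i) = ±(180 − 102.7) = ±77.3°.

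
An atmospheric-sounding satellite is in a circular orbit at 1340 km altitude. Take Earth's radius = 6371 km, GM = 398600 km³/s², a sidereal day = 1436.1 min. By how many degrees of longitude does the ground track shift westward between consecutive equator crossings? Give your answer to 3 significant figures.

Semi-major axis a = 6371 + 1340 = 7711 km. Period T = 2π√(a³/μ) = 2π√(7711³/398600) = 6738.7 s = 112.31 min.
During one orbit Earth rotates (6738.7 / 86166) × 360° = 28.15°.

28.2°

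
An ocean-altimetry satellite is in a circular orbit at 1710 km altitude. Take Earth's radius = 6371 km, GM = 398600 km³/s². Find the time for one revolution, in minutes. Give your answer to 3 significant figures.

120 min

Semi-major axis a = 6371 + 1710 = 8081 km. Period T = 2π√(a³/μ) = 2π√(8081³/398600) = 7229.5 s = 120.49 min.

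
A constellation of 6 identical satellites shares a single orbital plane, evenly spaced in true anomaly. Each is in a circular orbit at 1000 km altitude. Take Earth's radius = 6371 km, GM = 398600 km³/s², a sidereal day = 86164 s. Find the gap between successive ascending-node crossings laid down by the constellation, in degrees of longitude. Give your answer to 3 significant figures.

Semi-major axis a = 6371 + 1000 = 7371 km. Period T = 2π√(a³/μ) = 2π√(7371³/398600) = 6298.0 s = 104.97 min.
Single-satellite node shift = (6298.0/86164) × 360° = 26.31°.
With 6 satellites evenly phased, successive equator crossings are 26.31/6 = 4.386° apart.

4.39°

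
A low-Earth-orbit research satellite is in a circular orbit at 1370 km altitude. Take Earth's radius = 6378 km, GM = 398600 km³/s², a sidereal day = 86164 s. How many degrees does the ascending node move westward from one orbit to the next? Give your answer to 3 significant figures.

Semi-major axis a = 6378 + 1370 = 7748 km. Period T = 2π√(a³/μ) = 2π√(7748³/398600) = 6787.3 s = 113.12 min.
During one orbit Earth rotates (6787.3 / 86164) × 360° = 28.36°.

28.4°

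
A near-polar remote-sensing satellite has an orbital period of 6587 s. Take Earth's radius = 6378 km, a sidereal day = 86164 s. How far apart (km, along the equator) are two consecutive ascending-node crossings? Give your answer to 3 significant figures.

3060 km

During one orbit Earth rotates (6587.0 / 86164) × 360° = 27.52°.
At the equator that is 27.52° × (2π·6378/360) km/° = 27.52 × 111.3 = 3064 km.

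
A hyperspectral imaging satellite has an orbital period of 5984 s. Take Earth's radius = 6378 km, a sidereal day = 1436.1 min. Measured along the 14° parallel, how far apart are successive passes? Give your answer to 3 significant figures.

Node shift per orbit = (5984.0/86166) × 360° = 25.00°.
Equatorial spacing = 25.00 × 111.3 km/° = 2783 km.
At 14° latitude, spacing = 2783 × cos(14°) = 2700 km.

2700 km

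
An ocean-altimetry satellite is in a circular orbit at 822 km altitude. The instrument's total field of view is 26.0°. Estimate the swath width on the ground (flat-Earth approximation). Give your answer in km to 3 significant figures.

380 km

Half-angle = 26.0°/2 = 13°.
Swath width ≈ 2h·tan(θ/2) = 2 × 822 × tan(13°) = 379.5 km.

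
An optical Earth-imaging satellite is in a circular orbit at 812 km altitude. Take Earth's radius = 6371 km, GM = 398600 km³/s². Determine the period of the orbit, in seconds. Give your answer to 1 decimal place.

6058.6 seconds

Semi-major axis a = 6371 + 812 = 7183 km. Period T = 2π√(a³/μ) = 2π√(7183³/398600) = 6058.6 s = 100.98 min.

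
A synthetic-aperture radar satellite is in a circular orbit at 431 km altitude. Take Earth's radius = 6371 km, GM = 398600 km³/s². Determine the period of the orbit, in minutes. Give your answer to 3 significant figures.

93.0 min

Semi-major axis a = 6371 + 431 = 6802 km. Period T = 2π√(a³/μ) = 2π√(6802³/398600) = 5583.0 s = 93.05 min.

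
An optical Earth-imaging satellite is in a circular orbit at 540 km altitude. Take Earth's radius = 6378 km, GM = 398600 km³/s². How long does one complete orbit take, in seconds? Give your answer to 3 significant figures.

5730 seconds

Semi-major axis a = 6378 + 540 = 6918 km. Period T = 2π√(a³/μ) = 2π√(6918³/398600) = 5726.4 s = 95.44 min.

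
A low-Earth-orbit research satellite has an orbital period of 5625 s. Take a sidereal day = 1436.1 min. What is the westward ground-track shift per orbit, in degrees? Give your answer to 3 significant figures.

23.5°

During one orbit Earth rotates (5625.0 / 86166) × 360° = 23.50°.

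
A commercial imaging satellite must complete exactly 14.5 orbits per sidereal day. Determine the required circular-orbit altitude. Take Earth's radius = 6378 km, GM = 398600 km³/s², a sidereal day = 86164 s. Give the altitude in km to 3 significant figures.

713 km

Required period T = 86164 / 14.5 = 5942.3 s.
From T = 2π√(a³/μ): a = (μ T²/4π²)^(1/3) = (398600 × 5942.3² / 4π²)^(1/3) = 7091 km.
Altitude h = a − R = 7091 − 6378 = 713 km.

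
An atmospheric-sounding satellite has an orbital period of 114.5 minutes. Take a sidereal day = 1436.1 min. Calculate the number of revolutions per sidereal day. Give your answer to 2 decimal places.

12.54

T = 114.5 min = 6870.0 s.
Orbits per sidereal day = 86166 / 6870.0 = 12.542.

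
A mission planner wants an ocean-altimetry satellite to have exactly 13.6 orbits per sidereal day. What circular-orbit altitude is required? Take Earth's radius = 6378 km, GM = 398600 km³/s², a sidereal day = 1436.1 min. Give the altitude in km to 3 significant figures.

1020 km

Required period T = 86166 / 13.6 = 6335.7 s.
From T = 2π√(a³/μ): a = (μ T²/4π²)^(1/3) = (398600 × 6335.7² / 4π²)^(1/3) = 7400 km.
Altitude h = a − R = 7400 − 6378 = 1022 km.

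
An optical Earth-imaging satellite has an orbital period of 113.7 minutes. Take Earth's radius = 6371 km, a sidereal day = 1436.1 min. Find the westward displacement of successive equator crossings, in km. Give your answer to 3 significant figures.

3170 km

T = 113.7 min = 6822.0 s.
During one orbit Earth rotates (6822.0 / 86166) × 360° = 28.50°.
At the equator that is 28.50° × (2π·6371/360) km/° = 28.50 × 111.2 = 3169 km.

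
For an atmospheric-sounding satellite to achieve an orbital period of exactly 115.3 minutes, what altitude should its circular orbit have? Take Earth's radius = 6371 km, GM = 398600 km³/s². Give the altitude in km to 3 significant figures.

1480 km

T = 115.3 min = 6918.0 s.
From T = 2π√(a³/μ): a = (μ T²/4π²)^(1/3) = (398600 × 6918.0² / 4π²)^(1/3) = 7847 km.
Altitude h = a − R = 7847 − 6371 = 1476 km.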